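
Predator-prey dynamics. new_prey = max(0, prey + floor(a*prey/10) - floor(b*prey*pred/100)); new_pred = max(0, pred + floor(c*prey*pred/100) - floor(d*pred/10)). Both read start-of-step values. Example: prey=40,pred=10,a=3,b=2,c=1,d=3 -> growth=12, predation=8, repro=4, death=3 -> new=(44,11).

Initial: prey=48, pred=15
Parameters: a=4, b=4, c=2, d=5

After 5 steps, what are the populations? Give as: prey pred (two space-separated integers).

Step 1: prey: 48+19-28=39; pred: 15+14-7=22
Step 2: prey: 39+15-34=20; pred: 22+17-11=28
Step 3: prey: 20+8-22=6; pred: 28+11-14=25
Step 4: prey: 6+2-6=2; pred: 25+3-12=16
Step 5: prey: 2+0-1=1; pred: 16+0-8=8

Answer: 1 8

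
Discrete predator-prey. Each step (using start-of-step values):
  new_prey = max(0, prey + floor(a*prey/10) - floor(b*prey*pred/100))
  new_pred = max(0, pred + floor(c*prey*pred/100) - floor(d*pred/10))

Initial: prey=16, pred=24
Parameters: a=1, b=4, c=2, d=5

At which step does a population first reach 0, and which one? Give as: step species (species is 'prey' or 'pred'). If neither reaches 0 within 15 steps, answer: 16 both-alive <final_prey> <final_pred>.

Step 1: prey: 16+1-15=2; pred: 24+7-12=19
Step 2: prey: 2+0-1=1; pred: 19+0-9=10
Step 3: prey: 1+0-0=1; pred: 10+0-5=5
Step 4: prey: 1+0-0=1; pred: 5+0-2=3
Step 5: prey: 1+0-0=1; pred: 3+0-1=2
Step 6: prey: 1+0-0=1; pred: 2+0-1=1
Step 7: prey: 1+0-0=1; pred: 1+0-0=1
Steps 8-15: state stable at prey=1, pred=1 (no change)
No extinction within 15 steps

Answer: 16 both-alive 1 1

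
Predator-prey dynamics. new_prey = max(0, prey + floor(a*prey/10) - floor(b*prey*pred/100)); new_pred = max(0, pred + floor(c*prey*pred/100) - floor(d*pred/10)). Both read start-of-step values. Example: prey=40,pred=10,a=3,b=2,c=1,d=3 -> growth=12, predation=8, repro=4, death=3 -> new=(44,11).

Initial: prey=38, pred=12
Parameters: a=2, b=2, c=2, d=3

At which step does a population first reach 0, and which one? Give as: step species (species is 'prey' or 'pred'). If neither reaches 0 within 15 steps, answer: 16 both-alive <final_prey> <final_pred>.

Answer: 16 both-alive 2 3

Derivation:
Step 1: prey: 38+7-9=36; pred: 12+9-3=18
Step 2: prey: 36+7-12=31; pred: 18+12-5=25
Step 3: prey: 31+6-15=22; pred: 25+15-7=33
Step 4: prey: 22+4-14=12; pred: 33+14-9=38
Step 5: prey: 12+2-9=5; pred: 38+9-11=36
Step 6: prey: 5+1-3=3; pred: 36+3-10=29
Step 7: prey: 3+0-1=2; pred: 29+1-8=22
Step 8: prey: 2+0-0=2; pred: 22+0-6=16
Step 9: prey: 2+0-0=2; pred: 16+0-4=12
Step 10: prey: 2+0-0=2; pred: 12+0-3=9
Step 11: prey: 2+0-0=2; pred: 9+0-2=7
Step 12: prey: 2+0-0=2; pred: 7+0-2=5
Step 13: prey: 2+0-0=2; pred: 5+0-1=4
Step 14: prey: 2+0-0=2; pred: 4+0-1=3
Step 15: prey: 2+0-0=2; pred: 3+0-0=3
No extinction within 15 steps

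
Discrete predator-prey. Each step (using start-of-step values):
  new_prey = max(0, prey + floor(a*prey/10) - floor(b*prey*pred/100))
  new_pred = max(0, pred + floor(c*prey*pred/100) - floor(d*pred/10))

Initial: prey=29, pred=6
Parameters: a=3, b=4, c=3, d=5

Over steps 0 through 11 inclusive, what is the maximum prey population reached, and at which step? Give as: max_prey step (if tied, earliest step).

Step 1: prey: 29+8-6=31; pred: 6+5-3=8
Step 2: prey: 31+9-9=31; pred: 8+7-4=11
Step 3: prey: 31+9-13=27; pred: 11+10-5=16
Step 4: prey: 27+8-17=18; pred: 16+12-8=20
Step 5: prey: 18+5-14=9; pred: 20+10-10=20
Step 6: prey: 9+2-7=4; pred: 20+5-10=15
Step 7: prey: 4+1-2=3; pred: 15+1-7=9
Step 8: prey: 3+0-1=2; pred: 9+0-4=5
Step 9: prey: 2+0-0=2; pred: 5+0-2=3
Step 10: prey: 2+0-0=2; pred: 3+0-1=2
Step 11: prey: 2+0-0=2; pred: 2+0-1=1
Max prey = 31 at step 1

Answer: 31 1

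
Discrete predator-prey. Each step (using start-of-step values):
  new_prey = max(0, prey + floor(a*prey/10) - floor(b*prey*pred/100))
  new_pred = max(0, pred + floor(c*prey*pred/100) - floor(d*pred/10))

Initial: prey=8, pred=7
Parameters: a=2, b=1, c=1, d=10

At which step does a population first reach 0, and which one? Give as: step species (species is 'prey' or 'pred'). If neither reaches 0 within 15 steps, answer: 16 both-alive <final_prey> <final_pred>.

Answer: 1 pred

Derivation:
Step 1: prey: 8+1-0=9; pred: 7+0-7=0
First extinction: pred at step 1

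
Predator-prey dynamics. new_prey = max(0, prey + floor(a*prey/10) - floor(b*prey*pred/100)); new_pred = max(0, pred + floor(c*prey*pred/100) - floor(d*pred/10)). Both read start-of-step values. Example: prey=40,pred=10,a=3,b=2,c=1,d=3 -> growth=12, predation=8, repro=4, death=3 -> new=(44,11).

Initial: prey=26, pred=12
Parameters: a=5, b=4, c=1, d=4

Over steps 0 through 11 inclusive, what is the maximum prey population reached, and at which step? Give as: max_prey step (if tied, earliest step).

Answer: 82 9

Derivation:
Step 1: prey: 26+13-12=27; pred: 12+3-4=11
Step 2: prey: 27+13-11=29; pred: 11+2-4=9
Step 3: prey: 29+14-10=33; pred: 9+2-3=8
Step 4: prey: 33+16-10=39; pred: 8+2-3=7
Step 5: prey: 39+19-10=48; pred: 7+2-2=7
Step 6: prey: 48+24-13=59; pred: 7+3-2=8
Step 7: prey: 59+29-18=70; pred: 8+4-3=9
Step 8: prey: 70+35-25=80; pred: 9+6-3=12
Step 9: prey: 80+40-38=82; pred: 12+9-4=17
Step 10: prey: 82+41-55=68; pred: 17+13-6=24
Step 11: prey: 68+34-65=37; pred: 24+16-9=31
Max prey = 82 at step 9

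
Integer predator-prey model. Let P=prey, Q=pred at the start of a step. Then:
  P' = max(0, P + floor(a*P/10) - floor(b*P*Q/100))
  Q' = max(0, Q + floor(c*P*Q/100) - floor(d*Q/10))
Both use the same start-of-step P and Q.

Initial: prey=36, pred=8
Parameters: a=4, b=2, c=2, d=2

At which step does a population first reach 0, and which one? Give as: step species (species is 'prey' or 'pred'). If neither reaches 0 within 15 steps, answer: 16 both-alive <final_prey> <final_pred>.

Answer: 6 prey

Derivation:
Step 1: prey: 36+14-5=45; pred: 8+5-1=12
Step 2: prey: 45+18-10=53; pred: 12+10-2=20
Step 3: prey: 53+21-21=53; pred: 20+21-4=37
Step 4: prey: 53+21-39=35; pred: 37+39-7=69
Step 5: prey: 35+14-48=1; pred: 69+48-13=104
Step 6: prey: 1+0-2=0; pred: 104+2-20=86
First extinction: prey at step 6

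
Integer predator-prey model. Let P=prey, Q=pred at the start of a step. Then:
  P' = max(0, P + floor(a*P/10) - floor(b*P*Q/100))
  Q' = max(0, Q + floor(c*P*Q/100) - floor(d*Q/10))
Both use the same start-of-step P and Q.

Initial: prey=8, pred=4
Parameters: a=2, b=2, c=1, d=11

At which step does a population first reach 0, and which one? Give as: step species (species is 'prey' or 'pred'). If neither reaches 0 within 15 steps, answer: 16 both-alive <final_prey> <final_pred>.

Step 1: prey: 8+1-0=9; pred: 4+0-4=0
First extinction: pred at step 1

Answer: 1 pred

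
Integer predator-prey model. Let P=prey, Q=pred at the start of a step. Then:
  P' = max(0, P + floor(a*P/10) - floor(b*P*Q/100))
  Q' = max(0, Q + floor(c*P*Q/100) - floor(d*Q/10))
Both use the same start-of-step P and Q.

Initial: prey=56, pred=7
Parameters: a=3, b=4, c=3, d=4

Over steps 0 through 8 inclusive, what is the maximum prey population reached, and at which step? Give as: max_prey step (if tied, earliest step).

Step 1: prey: 56+16-15=57; pred: 7+11-2=16
Step 2: prey: 57+17-36=38; pred: 16+27-6=37
Step 3: prey: 38+11-56=0; pred: 37+42-14=65
Step 4: prey: 0+0-0=0; pred: 65+0-26=39
Step 5: prey: 0+0-0=0; pred: 39+0-15=24
Step 6: prey: 0+0-0=0; pred: 24+0-9=15
Step 7: prey: 0+0-0=0; pred: 15+0-6=9
Step 8: prey: 0+0-0=0; pred: 9+0-3=6
Max prey = 57 at step 1

Answer: 57 1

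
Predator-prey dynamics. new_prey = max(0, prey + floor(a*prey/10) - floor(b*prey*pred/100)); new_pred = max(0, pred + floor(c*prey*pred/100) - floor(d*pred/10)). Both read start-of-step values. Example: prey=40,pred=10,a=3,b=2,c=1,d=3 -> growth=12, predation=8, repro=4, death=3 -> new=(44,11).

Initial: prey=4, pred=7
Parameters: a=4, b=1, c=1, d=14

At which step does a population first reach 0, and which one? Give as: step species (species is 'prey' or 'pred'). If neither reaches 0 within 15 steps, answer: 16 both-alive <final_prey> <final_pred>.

Answer: 1 pred

Derivation:
Step 1: prey: 4+1-0=5; pred: 7+0-9=0
First extinction: pred at step 1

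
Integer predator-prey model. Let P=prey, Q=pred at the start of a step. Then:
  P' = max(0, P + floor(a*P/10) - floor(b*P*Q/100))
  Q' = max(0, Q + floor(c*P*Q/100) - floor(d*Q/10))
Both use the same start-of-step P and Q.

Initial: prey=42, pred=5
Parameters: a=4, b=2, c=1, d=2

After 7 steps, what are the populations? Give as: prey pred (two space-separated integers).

Answer: 11 92

Derivation:
Step 1: prey: 42+16-4=54; pred: 5+2-1=6
Step 2: prey: 54+21-6=69; pred: 6+3-1=8
Step 3: prey: 69+27-11=85; pred: 8+5-1=12
Step 4: prey: 85+34-20=99; pred: 12+10-2=20
Step 5: prey: 99+39-39=99; pred: 20+19-4=35
Step 6: prey: 99+39-69=69; pred: 35+34-7=62
Step 7: prey: 69+27-85=11; pred: 62+42-12=92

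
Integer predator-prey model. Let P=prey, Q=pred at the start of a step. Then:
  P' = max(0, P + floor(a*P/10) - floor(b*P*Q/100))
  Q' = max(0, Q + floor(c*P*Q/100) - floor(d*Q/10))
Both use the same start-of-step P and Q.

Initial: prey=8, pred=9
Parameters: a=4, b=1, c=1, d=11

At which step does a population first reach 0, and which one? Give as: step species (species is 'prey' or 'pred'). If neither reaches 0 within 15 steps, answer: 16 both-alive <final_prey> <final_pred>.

Answer: 1 pred

Derivation:
Step 1: prey: 8+3-0=11; pred: 9+0-9=0
First extinction: pred at step 1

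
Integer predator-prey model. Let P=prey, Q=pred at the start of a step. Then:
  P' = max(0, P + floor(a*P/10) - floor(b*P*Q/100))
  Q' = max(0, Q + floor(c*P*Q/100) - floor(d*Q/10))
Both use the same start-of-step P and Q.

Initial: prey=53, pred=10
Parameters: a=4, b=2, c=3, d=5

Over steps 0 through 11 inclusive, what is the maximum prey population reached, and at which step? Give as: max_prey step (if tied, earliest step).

Step 1: prey: 53+21-10=64; pred: 10+15-5=20
Step 2: prey: 64+25-25=64; pred: 20+38-10=48
Step 3: prey: 64+25-61=28; pred: 48+92-24=116
Step 4: prey: 28+11-64=0; pred: 116+97-58=155
Step 5: prey: 0+0-0=0; pred: 155+0-77=78
Step 6: prey: 0+0-0=0; pred: 78+0-39=39
Step 7: prey: 0+0-0=0; pred: 39+0-19=20
Step 8: prey: 0+0-0=0; pred: 20+0-10=10
Step 9: prey: 0+0-0=0; pred: 10+0-5=5
Step 10: prey: 0+0-0=0; pred: 5+0-2=3
Step 11: prey: 0+0-0=0; pred: 3+0-1=2
Max prey = 64 at step 1

Answer: 64 1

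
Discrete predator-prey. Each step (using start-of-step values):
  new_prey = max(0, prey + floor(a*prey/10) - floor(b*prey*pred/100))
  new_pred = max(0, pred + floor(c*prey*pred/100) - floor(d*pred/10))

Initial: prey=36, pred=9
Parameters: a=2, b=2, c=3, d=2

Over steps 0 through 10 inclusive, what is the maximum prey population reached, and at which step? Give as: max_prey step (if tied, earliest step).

Step 1: prey: 36+7-6=37; pred: 9+9-1=17
Step 2: prey: 37+7-12=32; pred: 17+18-3=32
Step 3: prey: 32+6-20=18; pred: 32+30-6=56
Step 4: prey: 18+3-20=1; pred: 56+30-11=75
Step 5: prey: 1+0-1=0; pred: 75+2-15=62
Step 6: prey: 0+0-0=0; pred: 62+0-12=50
Step 7: prey: 0+0-0=0; pred: 50+0-10=40
Step 8: prey: 0+0-0=0; pred: 40+0-8=32
Step 9: prey: 0+0-0=0; pred: 32+0-6=26
Step 10: prey: 0+0-0=0; pred: 26+0-5=21
Max prey = 37 at step 1

Answer: 37 1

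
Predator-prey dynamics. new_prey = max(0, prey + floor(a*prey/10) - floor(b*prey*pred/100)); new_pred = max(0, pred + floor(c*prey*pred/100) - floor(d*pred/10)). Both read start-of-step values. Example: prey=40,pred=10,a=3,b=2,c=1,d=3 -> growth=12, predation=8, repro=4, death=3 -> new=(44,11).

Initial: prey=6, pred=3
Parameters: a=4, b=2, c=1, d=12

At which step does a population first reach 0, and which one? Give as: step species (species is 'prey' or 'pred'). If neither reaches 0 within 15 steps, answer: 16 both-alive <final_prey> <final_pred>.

Step 1: prey: 6+2-0=8; pred: 3+0-3=0
First extinction: pred at step 1

Answer: 1 pred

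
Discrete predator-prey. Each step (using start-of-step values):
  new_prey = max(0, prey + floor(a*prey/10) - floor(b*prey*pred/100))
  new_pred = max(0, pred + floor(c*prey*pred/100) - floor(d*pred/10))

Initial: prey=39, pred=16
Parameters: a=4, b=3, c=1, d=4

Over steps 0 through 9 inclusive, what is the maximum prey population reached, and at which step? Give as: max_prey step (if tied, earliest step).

Step 1: prey: 39+15-18=36; pred: 16+6-6=16
Step 2: prey: 36+14-17=33; pred: 16+5-6=15
Step 3: prey: 33+13-14=32; pred: 15+4-6=13
Step 4: prey: 32+12-12=32; pred: 13+4-5=12
Step 5: prey: 32+12-11=33; pred: 12+3-4=11
Step 6: prey: 33+13-10=36; pred: 11+3-4=10
Step 7: prey: 36+14-10=40; pred: 10+3-4=9
Step 8: prey: 40+16-10=46; pred: 9+3-3=9
Step 9: prey: 46+18-12=52; pred: 9+4-3=10
Max prey = 52 at step 9

Answer: 52 9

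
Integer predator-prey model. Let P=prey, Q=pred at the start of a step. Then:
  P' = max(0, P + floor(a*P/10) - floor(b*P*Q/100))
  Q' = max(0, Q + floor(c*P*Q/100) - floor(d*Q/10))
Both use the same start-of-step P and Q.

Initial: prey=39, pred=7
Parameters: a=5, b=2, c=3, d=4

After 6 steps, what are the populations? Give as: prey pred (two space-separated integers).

Step 1: prey: 39+19-5=53; pred: 7+8-2=13
Step 2: prey: 53+26-13=66; pred: 13+20-5=28
Step 3: prey: 66+33-36=63; pred: 28+55-11=72
Step 4: prey: 63+31-90=4; pred: 72+136-28=180
Step 5: prey: 4+2-14=0; pred: 180+21-72=129
Step 6: prey: 0+0-0=0; pred: 129+0-51=78

Answer: 0 78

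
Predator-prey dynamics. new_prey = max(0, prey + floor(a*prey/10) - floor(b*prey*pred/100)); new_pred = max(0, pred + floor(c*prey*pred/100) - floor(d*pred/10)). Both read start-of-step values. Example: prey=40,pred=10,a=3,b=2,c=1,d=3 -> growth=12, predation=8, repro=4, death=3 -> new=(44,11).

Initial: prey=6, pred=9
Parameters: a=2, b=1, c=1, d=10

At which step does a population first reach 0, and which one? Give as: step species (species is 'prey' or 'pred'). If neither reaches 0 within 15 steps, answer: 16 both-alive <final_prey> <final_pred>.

Step 1: prey: 6+1-0=7; pred: 9+0-9=0
First extinction: pred at step 1

Answer: 1 pred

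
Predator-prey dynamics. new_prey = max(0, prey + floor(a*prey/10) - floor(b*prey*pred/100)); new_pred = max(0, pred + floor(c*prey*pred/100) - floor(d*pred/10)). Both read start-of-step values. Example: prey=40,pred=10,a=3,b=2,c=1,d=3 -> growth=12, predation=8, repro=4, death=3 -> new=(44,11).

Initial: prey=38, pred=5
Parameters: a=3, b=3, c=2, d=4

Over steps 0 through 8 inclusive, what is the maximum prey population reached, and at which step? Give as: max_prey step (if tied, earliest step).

Answer: 52 3

Derivation:
Step 1: prey: 38+11-5=44; pred: 5+3-2=6
Step 2: prey: 44+13-7=50; pred: 6+5-2=9
Step 3: prey: 50+15-13=52; pred: 9+9-3=15
Step 4: prey: 52+15-23=44; pred: 15+15-6=24
Step 5: prey: 44+13-31=26; pred: 24+21-9=36
Step 6: prey: 26+7-28=5; pred: 36+18-14=40
Step 7: prey: 5+1-6=0; pred: 40+4-16=28
Step 8: prey: 0+0-0=0; pred: 28+0-11=17
Max prey = 52 at step 3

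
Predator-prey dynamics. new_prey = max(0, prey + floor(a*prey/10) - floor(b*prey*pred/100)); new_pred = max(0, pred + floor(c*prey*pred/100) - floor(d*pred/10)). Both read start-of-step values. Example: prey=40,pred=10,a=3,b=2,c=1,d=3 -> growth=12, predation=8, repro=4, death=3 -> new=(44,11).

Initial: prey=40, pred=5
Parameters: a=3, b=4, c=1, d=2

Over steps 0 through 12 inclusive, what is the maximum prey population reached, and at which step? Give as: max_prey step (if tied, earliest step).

Step 1: prey: 40+12-8=44; pred: 5+2-1=6
Step 2: prey: 44+13-10=47; pred: 6+2-1=7
Step 3: prey: 47+14-13=48; pred: 7+3-1=9
Step 4: prey: 48+14-17=45; pred: 9+4-1=12
Step 5: prey: 45+13-21=37; pred: 12+5-2=15
Step 6: prey: 37+11-22=26; pred: 15+5-3=17
Step 7: prey: 26+7-17=16; pred: 17+4-3=18
Step 8: prey: 16+4-11=9; pred: 18+2-3=17
Step 9: prey: 9+2-6=5; pred: 17+1-3=15
Step 10: prey: 5+1-3=3; pred: 15+0-3=12
Step 11: prey: 3+0-1=2; pred: 12+0-2=10
Step 12: prey: 2+0-0=2; pred: 10+0-2=8
Max prey = 48 at step 3

Answer: 48 3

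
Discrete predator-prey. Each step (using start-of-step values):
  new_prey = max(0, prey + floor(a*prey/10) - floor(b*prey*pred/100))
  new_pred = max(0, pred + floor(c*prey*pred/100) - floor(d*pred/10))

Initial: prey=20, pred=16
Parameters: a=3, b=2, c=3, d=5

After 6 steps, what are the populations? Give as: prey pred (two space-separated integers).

Answer: 13 20

Derivation:
Step 1: prey: 20+6-6=20; pred: 16+9-8=17
Step 2: prey: 20+6-6=20; pred: 17+10-8=19
Step 3: prey: 20+6-7=19; pred: 19+11-9=21
Step 4: prey: 19+5-7=17; pred: 21+11-10=22
Step 5: prey: 17+5-7=15; pred: 22+11-11=22
Step 6: prey: 15+4-6=13; pred: 22+9-11=20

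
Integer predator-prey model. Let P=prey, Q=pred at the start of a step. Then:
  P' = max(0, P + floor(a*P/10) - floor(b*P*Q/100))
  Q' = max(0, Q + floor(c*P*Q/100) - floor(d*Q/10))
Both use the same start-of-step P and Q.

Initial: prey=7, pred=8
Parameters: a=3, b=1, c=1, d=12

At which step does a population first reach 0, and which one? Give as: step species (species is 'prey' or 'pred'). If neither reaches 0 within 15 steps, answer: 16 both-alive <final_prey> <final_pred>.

Answer: 1 pred

Derivation:
Step 1: prey: 7+2-0=9; pred: 8+0-9=0
First extinction: pred at step 1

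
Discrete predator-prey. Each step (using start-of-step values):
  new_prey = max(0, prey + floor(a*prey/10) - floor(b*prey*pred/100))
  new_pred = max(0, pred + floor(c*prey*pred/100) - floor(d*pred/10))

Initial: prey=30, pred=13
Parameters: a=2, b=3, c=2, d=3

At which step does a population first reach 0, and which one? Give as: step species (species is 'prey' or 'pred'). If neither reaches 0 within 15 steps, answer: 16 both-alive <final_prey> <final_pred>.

Answer: 16 both-alive 3 3

Derivation:
Step 1: prey: 30+6-11=25; pred: 13+7-3=17
Step 2: prey: 25+5-12=18; pred: 17+8-5=20
Step 3: prey: 18+3-10=11; pred: 20+7-6=21
Step 4: prey: 11+2-6=7; pred: 21+4-6=19
Step 5: prey: 7+1-3=5; pred: 19+2-5=16
Step 6: prey: 5+1-2=4; pred: 16+1-4=13
Step 7: prey: 4+0-1=3; pred: 13+1-3=11
Step 8: prey: 3+0-0=3; pred: 11+0-3=8
Step 9: prey: 3+0-0=3; pred: 8+0-2=6
Step 10: prey: 3+0-0=3; pred: 6+0-1=5
Step 11: prey: 3+0-0=3; pred: 5+0-1=4
Step 12: prey: 3+0-0=3; pred: 4+0-1=3
Step 13: prey: 3+0-0=3; pred: 3+0-0=3
Steps 14-15: state stable at prey=3, pred=3 (no change)
No extinction within 15 steps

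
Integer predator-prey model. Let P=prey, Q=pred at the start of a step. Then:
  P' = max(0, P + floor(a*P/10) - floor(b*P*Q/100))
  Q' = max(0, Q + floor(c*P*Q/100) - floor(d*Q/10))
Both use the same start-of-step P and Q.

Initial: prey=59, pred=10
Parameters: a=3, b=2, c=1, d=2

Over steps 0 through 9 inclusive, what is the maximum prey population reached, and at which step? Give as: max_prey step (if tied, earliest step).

Step 1: prey: 59+17-11=65; pred: 10+5-2=13
Step 2: prey: 65+19-16=68; pred: 13+8-2=19
Step 3: prey: 68+20-25=63; pred: 19+12-3=28
Step 4: prey: 63+18-35=46; pred: 28+17-5=40
Step 5: prey: 46+13-36=23; pred: 40+18-8=50
Step 6: prey: 23+6-23=6; pred: 50+11-10=51
Step 7: prey: 6+1-6=1; pred: 51+3-10=44
Step 8: prey: 1+0-0=1; pred: 44+0-8=36
Step 9: prey: 1+0-0=1; pred: 36+0-7=29
Max prey = 68 at step 2

Answer: 68 2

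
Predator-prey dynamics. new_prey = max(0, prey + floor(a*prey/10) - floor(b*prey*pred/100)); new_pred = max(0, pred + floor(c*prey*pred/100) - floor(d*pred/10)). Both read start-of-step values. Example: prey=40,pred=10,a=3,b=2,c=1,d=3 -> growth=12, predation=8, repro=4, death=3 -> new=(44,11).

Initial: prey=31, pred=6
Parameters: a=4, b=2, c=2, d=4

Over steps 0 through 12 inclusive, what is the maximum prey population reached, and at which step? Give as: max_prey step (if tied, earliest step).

Answer: 66 4

Derivation:
Step 1: prey: 31+12-3=40; pred: 6+3-2=7
Step 2: prey: 40+16-5=51; pred: 7+5-2=10
Step 3: prey: 51+20-10=61; pred: 10+10-4=16
Step 4: prey: 61+24-19=66; pred: 16+19-6=29
Step 5: prey: 66+26-38=54; pred: 29+38-11=56
Step 6: prey: 54+21-60=15; pred: 56+60-22=94
Step 7: prey: 15+6-28=0; pred: 94+28-37=85
Step 8: prey: 0+0-0=0; pred: 85+0-34=51
Step 9: prey: 0+0-0=0; pred: 51+0-20=31
Step 10: prey: 0+0-0=0; pred: 31+0-12=19
Step 11: prey: 0+0-0=0; pred: 19+0-7=12
Step 12: prey: 0+0-0=0; pred: 12+0-4=8
Max prey = 66 at step 4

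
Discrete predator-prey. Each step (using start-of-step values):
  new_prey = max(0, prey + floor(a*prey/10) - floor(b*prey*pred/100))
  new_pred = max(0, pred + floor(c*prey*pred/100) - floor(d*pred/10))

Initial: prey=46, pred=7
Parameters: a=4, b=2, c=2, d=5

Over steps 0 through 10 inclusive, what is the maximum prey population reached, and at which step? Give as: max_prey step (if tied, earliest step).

Answer: 76 3

Derivation:
Step 1: prey: 46+18-6=58; pred: 7+6-3=10
Step 2: prey: 58+23-11=70; pred: 10+11-5=16
Step 3: prey: 70+28-22=76; pred: 16+22-8=30
Step 4: prey: 76+30-45=61; pred: 30+45-15=60
Step 5: prey: 61+24-73=12; pred: 60+73-30=103
Step 6: prey: 12+4-24=0; pred: 103+24-51=76
Step 7: prey: 0+0-0=0; pred: 76+0-38=38
Step 8: prey: 0+0-0=0; pred: 38+0-19=19
Step 9: prey: 0+0-0=0; pred: 19+0-9=10
Step 10: prey: 0+0-0=0; pred: 10+0-5=5
Max prey = 76 at step 3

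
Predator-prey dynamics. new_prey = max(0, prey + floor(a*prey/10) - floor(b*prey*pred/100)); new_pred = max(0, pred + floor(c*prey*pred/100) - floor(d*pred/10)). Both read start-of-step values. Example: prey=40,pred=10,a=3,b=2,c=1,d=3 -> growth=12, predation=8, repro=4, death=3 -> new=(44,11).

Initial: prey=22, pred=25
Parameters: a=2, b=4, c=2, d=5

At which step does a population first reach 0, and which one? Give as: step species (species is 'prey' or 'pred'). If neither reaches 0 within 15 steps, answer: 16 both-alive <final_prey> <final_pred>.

Answer: 16 both-alive 1 1

Derivation:
Step 1: prey: 22+4-22=4; pred: 25+11-12=24
Step 2: prey: 4+0-3=1; pred: 24+1-12=13
Step 3: prey: 1+0-0=1; pred: 13+0-6=7
Step 4: prey: 1+0-0=1; pred: 7+0-3=4
Step 5: prey: 1+0-0=1; pred: 4+0-2=2
Step 6: prey: 1+0-0=1; pred: 2+0-1=1
Step 7: prey: 1+0-0=1; pred: 1+0-0=1
Steps 8-15: state stable at prey=1, pred=1 (no change)
No extinction within 15 steps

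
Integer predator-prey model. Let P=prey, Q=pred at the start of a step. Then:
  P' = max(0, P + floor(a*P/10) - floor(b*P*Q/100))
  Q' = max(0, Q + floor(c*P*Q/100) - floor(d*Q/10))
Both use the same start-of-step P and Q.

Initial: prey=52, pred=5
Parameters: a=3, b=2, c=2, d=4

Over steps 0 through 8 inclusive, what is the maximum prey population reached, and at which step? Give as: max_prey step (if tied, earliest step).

Answer: 73 3

Derivation:
Step 1: prey: 52+15-5=62; pred: 5+5-2=8
Step 2: prey: 62+18-9=71; pred: 8+9-3=14
Step 3: prey: 71+21-19=73; pred: 14+19-5=28
Step 4: prey: 73+21-40=54; pred: 28+40-11=57
Step 5: prey: 54+16-61=9; pred: 57+61-22=96
Step 6: prey: 9+2-17=0; pred: 96+17-38=75
Step 7: prey: 0+0-0=0; pred: 75+0-30=45
Step 8: prey: 0+0-0=0; pred: 45+0-18=27
Max prey = 73 at step 3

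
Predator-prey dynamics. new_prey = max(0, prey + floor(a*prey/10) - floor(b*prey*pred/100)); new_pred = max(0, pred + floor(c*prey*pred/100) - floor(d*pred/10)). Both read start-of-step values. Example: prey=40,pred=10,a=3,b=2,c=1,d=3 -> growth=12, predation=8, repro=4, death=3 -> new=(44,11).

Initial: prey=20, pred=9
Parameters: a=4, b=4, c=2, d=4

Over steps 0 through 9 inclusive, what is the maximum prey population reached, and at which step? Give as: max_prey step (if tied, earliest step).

Step 1: prey: 20+8-7=21; pred: 9+3-3=9
Step 2: prey: 21+8-7=22; pred: 9+3-3=9
Step 3: prey: 22+8-7=23; pred: 9+3-3=9
Step 4: prey: 23+9-8=24; pred: 9+4-3=10
Step 5: prey: 24+9-9=24; pred: 10+4-4=10
Step 6: prey: 24+9-9=24; pred: 10+4-4=10
Step 7: prey: 24+9-9=24; pred: 10+4-4=10
Step 8: prey: 24+9-9=24; pred: 10+4-4=10
Step 9: prey: 24+9-9=24; pred: 10+4-4=10
Max prey = 24 at step 4

Answer: 24 4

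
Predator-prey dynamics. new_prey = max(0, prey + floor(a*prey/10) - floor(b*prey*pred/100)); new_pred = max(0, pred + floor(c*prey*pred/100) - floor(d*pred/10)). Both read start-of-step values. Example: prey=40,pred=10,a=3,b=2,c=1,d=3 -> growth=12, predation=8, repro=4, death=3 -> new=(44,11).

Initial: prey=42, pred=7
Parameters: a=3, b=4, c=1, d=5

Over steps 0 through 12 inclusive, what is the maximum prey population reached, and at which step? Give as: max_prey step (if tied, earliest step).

Answer: 76 9

Derivation:
Step 1: prey: 42+12-11=43; pred: 7+2-3=6
Step 2: prey: 43+12-10=45; pred: 6+2-3=5
Step 3: prey: 45+13-9=49; pred: 5+2-2=5
Step 4: prey: 49+14-9=54; pred: 5+2-2=5
Step 5: prey: 54+16-10=60; pred: 5+2-2=5
Step 6: prey: 60+18-12=66; pred: 5+3-2=6
Step 7: prey: 66+19-15=70; pred: 6+3-3=6
Step 8: prey: 70+21-16=75; pred: 6+4-3=7
Step 9: prey: 75+22-21=76; pred: 7+5-3=9
Step 10: prey: 76+22-27=71; pred: 9+6-4=11
Step 11: prey: 71+21-31=61; pred: 11+7-5=13
Step 12: prey: 61+18-31=48; pred: 13+7-6=14
Max prey = 76 at step 9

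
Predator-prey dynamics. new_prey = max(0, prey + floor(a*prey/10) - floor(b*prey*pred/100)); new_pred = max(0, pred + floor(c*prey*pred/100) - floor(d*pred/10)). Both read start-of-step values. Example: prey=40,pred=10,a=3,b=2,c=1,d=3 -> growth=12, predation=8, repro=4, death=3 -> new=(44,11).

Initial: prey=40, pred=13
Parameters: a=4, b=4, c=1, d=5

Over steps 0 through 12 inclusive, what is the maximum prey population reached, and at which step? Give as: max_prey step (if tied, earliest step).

Step 1: prey: 40+16-20=36; pred: 13+5-6=12
Step 2: prey: 36+14-17=33; pred: 12+4-6=10
Step 3: prey: 33+13-13=33; pred: 10+3-5=8
Step 4: prey: 33+13-10=36; pred: 8+2-4=6
Step 5: prey: 36+14-8=42; pred: 6+2-3=5
Step 6: prey: 42+16-8=50; pred: 5+2-2=5
Step 7: prey: 50+20-10=60; pred: 5+2-2=5
Step 8: prey: 60+24-12=72; pred: 5+3-2=6
Step 9: prey: 72+28-17=83; pred: 6+4-3=7
Step 10: prey: 83+33-23=93; pred: 7+5-3=9
Step 11: prey: 93+37-33=97; pred: 9+8-4=13
Step 12: prey: 97+38-50=85; pred: 13+12-6=19
Max prey = 97 at step 11

Answer: 97 11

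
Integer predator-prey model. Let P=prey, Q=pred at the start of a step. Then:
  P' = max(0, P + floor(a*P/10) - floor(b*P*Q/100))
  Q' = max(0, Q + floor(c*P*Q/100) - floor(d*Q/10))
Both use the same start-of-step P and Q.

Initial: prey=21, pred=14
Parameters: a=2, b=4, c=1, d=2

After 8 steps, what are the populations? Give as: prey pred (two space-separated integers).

Answer: 3 5

Derivation:
Step 1: prey: 21+4-11=14; pred: 14+2-2=14
Step 2: prey: 14+2-7=9; pred: 14+1-2=13
Step 3: prey: 9+1-4=6; pred: 13+1-2=12
Step 4: prey: 6+1-2=5; pred: 12+0-2=10
Step 5: prey: 5+1-2=4; pred: 10+0-2=8
Step 6: prey: 4+0-1=3; pred: 8+0-1=7
Step 7: prey: 3+0-0=3; pred: 7+0-1=6
Step 8: prey: 3+0-0=3; pred: 6+0-1=5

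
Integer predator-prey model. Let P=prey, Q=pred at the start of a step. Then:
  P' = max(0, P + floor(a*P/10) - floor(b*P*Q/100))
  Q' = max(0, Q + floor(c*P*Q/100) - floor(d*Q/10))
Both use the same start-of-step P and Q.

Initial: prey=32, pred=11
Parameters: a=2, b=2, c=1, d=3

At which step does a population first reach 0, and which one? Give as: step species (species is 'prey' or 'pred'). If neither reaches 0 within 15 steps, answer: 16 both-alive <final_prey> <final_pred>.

Step 1: prey: 32+6-7=31; pred: 11+3-3=11
Step 2: prey: 31+6-6=31; pred: 11+3-3=11
Steps 3-15: state stable at prey=31, pred=11 (no change)
No extinction within 15 steps

Answer: 16 both-alive 31 11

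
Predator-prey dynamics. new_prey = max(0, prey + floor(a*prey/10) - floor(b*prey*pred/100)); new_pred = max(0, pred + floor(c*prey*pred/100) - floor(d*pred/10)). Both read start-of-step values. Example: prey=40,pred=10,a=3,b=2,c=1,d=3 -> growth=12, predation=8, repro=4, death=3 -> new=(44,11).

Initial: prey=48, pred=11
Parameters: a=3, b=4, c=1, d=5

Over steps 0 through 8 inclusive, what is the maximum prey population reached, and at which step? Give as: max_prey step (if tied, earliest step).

Step 1: prey: 48+14-21=41; pred: 11+5-5=11
Step 2: prey: 41+12-18=35; pred: 11+4-5=10
Step 3: prey: 35+10-14=31; pred: 10+3-5=8
Step 4: prey: 31+9-9=31; pred: 8+2-4=6
Step 5: prey: 31+9-7=33; pred: 6+1-3=4
Step 6: prey: 33+9-5=37; pred: 4+1-2=3
Step 7: prey: 37+11-4=44; pred: 3+1-1=3
Step 8: prey: 44+13-5=52; pred: 3+1-1=3
Max prey = 52 at step 8

Answer: 52 8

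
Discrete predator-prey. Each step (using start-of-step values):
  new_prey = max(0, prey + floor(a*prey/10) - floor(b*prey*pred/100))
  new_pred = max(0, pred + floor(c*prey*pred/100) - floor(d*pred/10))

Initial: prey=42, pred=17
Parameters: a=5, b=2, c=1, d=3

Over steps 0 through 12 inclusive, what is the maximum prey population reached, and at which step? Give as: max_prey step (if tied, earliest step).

Step 1: prey: 42+21-14=49; pred: 17+7-5=19
Step 2: prey: 49+24-18=55; pred: 19+9-5=23
Step 3: prey: 55+27-25=57; pred: 23+12-6=29
Step 4: prey: 57+28-33=52; pred: 29+16-8=37
Step 5: prey: 52+26-38=40; pred: 37+19-11=45
Step 6: prey: 40+20-36=24; pred: 45+18-13=50
Step 7: prey: 24+12-24=12; pred: 50+12-15=47
Step 8: prey: 12+6-11=7; pred: 47+5-14=38
Step 9: prey: 7+3-5=5; pred: 38+2-11=29
Step 10: prey: 5+2-2=5; pred: 29+1-8=22
Step 11: prey: 5+2-2=5; pred: 22+1-6=17
Step 12: prey: 5+2-1=6; pred: 17+0-5=12
Max prey = 57 at step 3

Answer: 57 3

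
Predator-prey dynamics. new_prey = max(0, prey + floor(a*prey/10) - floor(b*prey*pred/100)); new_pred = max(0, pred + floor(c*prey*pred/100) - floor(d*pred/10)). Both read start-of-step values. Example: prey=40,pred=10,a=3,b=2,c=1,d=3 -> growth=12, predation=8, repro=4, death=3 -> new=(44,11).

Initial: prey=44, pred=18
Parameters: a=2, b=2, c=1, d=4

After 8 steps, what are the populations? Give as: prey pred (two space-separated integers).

Answer: 22 6

Derivation:
Step 1: prey: 44+8-15=37; pred: 18+7-7=18
Step 2: prey: 37+7-13=31; pred: 18+6-7=17
Step 3: prey: 31+6-10=27; pred: 17+5-6=16
Step 4: prey: 27+5-8=24; pred: 16+4-6=14
Step 5: prey: 24+4-6=22; pred: 14+3-5=12
Step 6: prey: 22+4-5=21; pred: 12+2-4=10
Step 7: prey: 21+4-4=21; pred: 10+2-4=8
Step 8: prey: 21+4-3=22; pred: 8+1-3=6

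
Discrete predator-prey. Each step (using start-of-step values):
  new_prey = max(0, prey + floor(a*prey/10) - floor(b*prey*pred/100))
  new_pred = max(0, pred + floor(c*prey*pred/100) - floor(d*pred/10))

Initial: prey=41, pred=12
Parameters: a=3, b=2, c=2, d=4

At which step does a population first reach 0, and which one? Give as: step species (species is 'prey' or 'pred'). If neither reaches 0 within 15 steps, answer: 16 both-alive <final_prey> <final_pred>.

Step 1: prey: 41+12-9=44; pred: 12+9-4=17
Step 2: prey: 44+13-14=43; pred: 17+14-6=25
Step 3: prey: 43+12-21=34; pred: 25+21-10=36
Step 4: prey: 34+10-24=20; pred: 36+24-14=46
Step 5: prey: 20+6-18=8; pred: 46+18-18=46
Step 6: prey: 8+2-7=3; pred: 46+7-18=35
Step 7: prey: 3+0-2=1; pred: 35+2-14=23
Step 8: prey: 1+0-0=1; pred: 23+0-9=14
Step 9: prey: 1+0-0=1; pred: 14+0-5=9
Step 10: prey: 1+0-0=1; pred: 9+0-3=6
Step 11: prey: 1+0-0=1; pred: 6+0-2=4
Step 12: prey: 1+0-0=1; pred: 4+0-1=3
Step 13: prey: 1+0-0=1; pred: 3+0-1=2
Step 14: prey: 1+0-0=1; pred: 2+0-0=2
Steps 15-15: state stable at prey=1, pred=2 (no change)
No extinction within 15 steps

Answer: 16 both-alive 1 2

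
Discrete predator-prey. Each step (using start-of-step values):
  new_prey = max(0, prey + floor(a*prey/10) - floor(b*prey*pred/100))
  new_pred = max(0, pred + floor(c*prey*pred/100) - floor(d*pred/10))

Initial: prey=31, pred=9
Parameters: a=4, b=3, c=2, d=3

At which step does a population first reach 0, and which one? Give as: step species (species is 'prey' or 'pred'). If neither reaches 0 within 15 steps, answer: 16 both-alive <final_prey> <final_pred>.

Step 1: prey: 31+12-8=35; pred: 9+5-2=12
Step 2: prey: 35+14-12=37; pred: 12+8-3=17
Step 3: prey: 37+14-18=33; pred: 17+12-5=24
Step 4: prey: 33+13-23=23; pred: 24+15-7=32
Step 5: prey: 23+9-22=10; pred: 32+14-9=37
Step 6: prey: 10+4-11=3; pred: 37+7-11=33
Step 7: prey: 3+1-2=2; pred: 33+1-9=25
Step 8: prey: 2+0-1=1; pred: 25+1-7=19
Step 9: prey: 1+0-0=1; pred: 19+0-5=14
Step 10: prey: 1+0-0=1; pred: 14+0-4=10
Step 11: prey: 1+0-0=1; pred: 10+0-3=7
Step 12: prey: 1+0-0=1; pred: 7+0-2=5
Step 13: prey: 1+0-0=1; pred: 5+0-1=4
Step 14: prey: 1+0-0=1; pred: 4+0-1=3
Step 15: prey: 1+0-0=1; pred: 3+0-0=3
No extinction within 15 steps

Answer: 16 both-alive 1 3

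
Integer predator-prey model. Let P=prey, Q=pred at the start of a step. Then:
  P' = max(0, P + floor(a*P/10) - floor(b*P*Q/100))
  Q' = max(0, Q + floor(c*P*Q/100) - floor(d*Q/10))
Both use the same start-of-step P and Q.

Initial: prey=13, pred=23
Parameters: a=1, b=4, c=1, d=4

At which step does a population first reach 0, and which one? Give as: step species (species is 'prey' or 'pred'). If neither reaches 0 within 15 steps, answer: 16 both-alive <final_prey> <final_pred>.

Step 1: prey: 13+1-11=3; pred: 23+2-9=16
Step 2: prey: 3+0-1=2; pred: 16+0-6=10
Step 3: prey: 2+0-0=2; pred: 10+0-4=6
Step 4: prey: 2+0-0=2; pred: 6+0-2=4
Step 5: prey: 2+0-0=2; pred: 4+0-1=3
Step 6: prey: 2+0-0=2; pred: 3+0-1=2
Step 7: prey: 2+0-0=2; pred: 2+0-0=2
Steps 8-15: state stable at prey=2, pred=2 (no change)
No extinction within 15 steps

Answer: 16 both-alive 2 2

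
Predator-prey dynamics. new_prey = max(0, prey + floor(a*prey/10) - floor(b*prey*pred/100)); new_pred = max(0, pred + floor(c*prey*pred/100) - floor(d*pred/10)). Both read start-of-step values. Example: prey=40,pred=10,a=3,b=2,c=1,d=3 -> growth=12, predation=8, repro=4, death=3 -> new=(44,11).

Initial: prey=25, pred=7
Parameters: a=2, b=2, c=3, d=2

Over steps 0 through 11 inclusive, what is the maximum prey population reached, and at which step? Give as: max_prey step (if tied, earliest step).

Step 1: prey: 25+5-3=27; pred: 7+5-1=11
Step 2: prey: 27+5-5=27; pred: 11+8-2=17
Step 3: prey: 27+5-9=23; pred: 17+13-3=27
Step 4: prey: 23+4-12=15; pred: 27+18-5=40
Step 5: prey: 15+3-12=6; pred: 40+18-8=50
Step 6: prey: 6+1-6=1; pred: 50+9-10=49
Step 7: prey: 1+0-0=1; pred: 49+1-9=41
Step 8: prey: 1+0-0=1; pred: 41+1-8=34
Step 9: prey: 1+0-0=1; pred: 34+1-6=29
Step 10: prey: 1+0-0=1; pred: 29+0-5=24
Step 11: prey: 1+0-0=1; pred: 24+0-4=20
Max prey = 27 at step 1

Answer: 27 1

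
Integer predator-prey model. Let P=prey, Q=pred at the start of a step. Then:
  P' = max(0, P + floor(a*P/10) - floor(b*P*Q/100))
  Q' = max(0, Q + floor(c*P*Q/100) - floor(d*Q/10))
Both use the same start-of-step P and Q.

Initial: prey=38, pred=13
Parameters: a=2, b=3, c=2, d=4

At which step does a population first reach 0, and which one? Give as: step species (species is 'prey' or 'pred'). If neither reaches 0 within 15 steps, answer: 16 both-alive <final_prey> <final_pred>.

Step 1: prey: 38+7-14=31; pred: 13+9-5=17
Step 2: prey: 31+6-15=22; pred: 17+10-6=21
Step 3: prey: 22+4-13=13; pred: 21+9-8=22
Step 4: prey: 13+2-8=7; pred: 22+5-8=19
Step 5: prey: 7+1-3=5; pred: 19+2-7=14
Step 6: prey: 5+1-2=4; pred: 14+1-5=10
Step 7: prey: 4+0-1=3; pred: 10+0-4=6
Step 8: prey: 3+0-0=3; pred: 6+0-2=4
Step 9: prey: 3+0-0=3; pred: 4+0-1=3
Step 10: prey: 3+0-0=3; pred: 3+0-1=2
Step 11: prey: 3+0-0=3; pred: 2+0-0=2
Steps 12-15: state stable at prey=3, pred=2 (no change)
No extinction within 15 steps

Answer: 16 both-alive 3 2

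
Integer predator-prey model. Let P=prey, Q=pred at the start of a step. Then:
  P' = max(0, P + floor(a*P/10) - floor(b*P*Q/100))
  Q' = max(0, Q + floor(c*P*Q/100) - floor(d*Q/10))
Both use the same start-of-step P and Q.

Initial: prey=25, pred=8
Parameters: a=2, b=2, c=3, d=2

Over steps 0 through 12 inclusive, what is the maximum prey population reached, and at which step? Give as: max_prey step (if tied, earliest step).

Step 1: prey: 25+5-4=26; pred: 8+6-1=13
Step 2: prey: 26+5-6=25; pred: 13+10-2=21
Step 3: prey: 25+5-10=20; pred: 21+15-4=32
Step 4: prey: 20+4-12=12; pred: 32+19-6=45
Step 5: prey: 12+2-10=4; pred: 45+16-9=52
Step 6: prey: 4+0-4=0; pred: 52+6-10=48
Step 7: prey: 0+0-0=0; pred: 48+0-9=39
Step 8: prey: 0+0-0=0; pred: 39+0-7=32
Step 9: prey: 0+0-0=0; pred: 32+0-6=26
Step 10: prey: 0+0-0=0; pred: 26+0-5=21
Step 11: prey: 0+0-0=0; pred: 21+0-4=17
Step 12: prey: 0+0-0=0; pred: 17+0-3=14
Max prey = 26 at step 1

Answer: 26 1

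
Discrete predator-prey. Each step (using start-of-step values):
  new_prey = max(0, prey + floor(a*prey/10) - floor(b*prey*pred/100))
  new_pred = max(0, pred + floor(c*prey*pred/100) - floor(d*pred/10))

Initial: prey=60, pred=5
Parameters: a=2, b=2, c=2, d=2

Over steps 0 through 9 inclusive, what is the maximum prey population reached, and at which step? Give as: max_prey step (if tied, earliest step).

Step 1: prey: 60+12-6=66; pred: 5+6-1=10
Step 2: prey: 66+13-13=66; pred: 10+13-2=21
Step 3: prey: 66+13-27=52; pred: 21+27-4=44
Step 4: prey: 52+10-45=17; pred: 44+45-8=81
Step 5: prey: 17+3-27=0; pred: 81+27-16=92
Step 6: prey: 0+0-0=0; pred: 92+0-18=74
Step 7: prey: 0+0-0=0; pred: 74+0-14=60
Step 8: prey: 0+0-0=0; pred: 60+0-12=48
Step 9: prey: 0+0-0=0; pred: 48+0-9=39
Max prey = 66 at step 1

Answer: 66 1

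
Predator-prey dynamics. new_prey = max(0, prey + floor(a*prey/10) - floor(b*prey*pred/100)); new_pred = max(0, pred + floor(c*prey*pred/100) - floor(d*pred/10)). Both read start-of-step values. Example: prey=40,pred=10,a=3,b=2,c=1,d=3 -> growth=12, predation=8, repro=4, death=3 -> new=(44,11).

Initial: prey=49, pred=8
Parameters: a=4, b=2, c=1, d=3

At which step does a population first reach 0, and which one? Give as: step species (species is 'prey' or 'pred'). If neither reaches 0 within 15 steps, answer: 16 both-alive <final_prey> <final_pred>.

Step 1: prey: 49+19-7=61; pred: 8+3-2=9
Step 2: prey: 61+24-10=75; pred: 9+5-2=12
Step 3: prey: 75+30-18=87; pred: 12+9-3=18
Step 4: prey: 87+34-31=90; pred: 18+15-5=28
Step 5: prey: 90+36-50=76; pred: 28+25-8=45
Step 6: prey: 76+30-68=38; pred: 45+34-13=66
Step 7: prey: 38+15-50=3; pred: 66+25-19=72
Step 8: prey: 3+1-4=0; pred: 72+2-21=53
First extinction: prey at step 8

Answer: 8 prey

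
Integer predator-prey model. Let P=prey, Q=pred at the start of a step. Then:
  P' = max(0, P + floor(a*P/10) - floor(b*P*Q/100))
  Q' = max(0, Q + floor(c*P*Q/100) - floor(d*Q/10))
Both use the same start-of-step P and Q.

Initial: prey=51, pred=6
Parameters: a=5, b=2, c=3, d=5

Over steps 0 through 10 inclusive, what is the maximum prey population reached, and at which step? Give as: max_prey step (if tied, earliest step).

Step 1: prey: 51+25-6=70; pred: 6+9-3=12
Step 2: prey: 70+35-16=89; pred: 12+25-6=31
Step 3: prey: 89+44-55=78; pred: 31+82-15=98
Step 4: prey: 78+39-152=0; pred: 98+229-49=278
Step 5: prey: 0+0-0=0; pred: 278+0-139=139
Step 6: prey: 0+0-0=0; pred: 139+0-69=70
Step 7: prey: 0+0-0=0; pred: 70+0-35=35
Step 8: prey: 0+0-0=0; pred: 35+0-17=18
Step 9: prey: 0+0-0=0; pred: 18+0-9=9
Step 10: prey: 0+0-0=0; pred: 9+0-4=5
Max prey = 89 at step 2

Answer: 89 2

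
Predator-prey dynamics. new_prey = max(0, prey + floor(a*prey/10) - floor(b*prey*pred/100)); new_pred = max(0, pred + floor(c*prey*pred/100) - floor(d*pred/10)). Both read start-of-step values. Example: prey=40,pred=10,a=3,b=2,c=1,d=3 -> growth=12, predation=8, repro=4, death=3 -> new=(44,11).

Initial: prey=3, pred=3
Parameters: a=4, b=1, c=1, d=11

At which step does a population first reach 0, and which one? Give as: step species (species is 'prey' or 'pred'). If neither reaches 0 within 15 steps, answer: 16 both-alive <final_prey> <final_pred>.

Step 1: prey: 3+1-0=4; pred: 3+0-3=0
First extinction: pred at step 1

Answer: 1 pred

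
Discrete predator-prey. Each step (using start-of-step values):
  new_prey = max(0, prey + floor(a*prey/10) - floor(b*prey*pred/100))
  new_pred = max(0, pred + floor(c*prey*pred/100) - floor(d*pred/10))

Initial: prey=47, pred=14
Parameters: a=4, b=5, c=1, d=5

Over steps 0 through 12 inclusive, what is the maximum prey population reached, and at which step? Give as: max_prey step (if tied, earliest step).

Answer: 167 12

Derivation:
Step 1: prey: 47+18-32=33; pred: 14+6-7=13
Step 2: prey: 33+13-21=25; pred: 13+4-6=11
Step 3: prey: 25+10-13=22; pred: 11+2-5=8
Step 4: prey: 22+8-8=22; pred: 8+1-4=5
Step 5: prey: 22+8-5=25; pred: 5+1-2=4
Step 6: prey: 25+10-5=30; pred: 4+1-2=3
Step 7: prey: 30+12-4=38; pred: 3+0-1=2
Step 8: prey: 38+15-3=50; pred: 2+0-1=1
Step 9: prey: 50+20-2=68; pred: 1+0-0=1
Step 10: prey: 68+27-3=92; pred: 1+0-0=1
Step 11: prey: 92+36-4=124; pred: 1+0-0=1
Step 12: prey: 124+49-6=167; pred: 1+1-0=2
Max prey = 167 at step 12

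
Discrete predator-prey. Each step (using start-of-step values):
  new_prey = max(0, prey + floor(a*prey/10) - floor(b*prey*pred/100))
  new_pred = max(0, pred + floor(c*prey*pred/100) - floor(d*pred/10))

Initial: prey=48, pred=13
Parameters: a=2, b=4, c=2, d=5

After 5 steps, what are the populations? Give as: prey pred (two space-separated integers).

Answer: 2 5

Derivation:
Step 1: prey: 48+9-24=33; pred: 13+12-6=19
Step 2: prey: 33+6-25=14; pred: 19+12-9=22
Step 3: prey: 14+2-12=4; pred: 22+6-11=17
Step 4: prey: 4+0-2=2; pred: 17+1-8=10
Step 5: prey: 2+0-0=2; pred: 10+0-5=5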